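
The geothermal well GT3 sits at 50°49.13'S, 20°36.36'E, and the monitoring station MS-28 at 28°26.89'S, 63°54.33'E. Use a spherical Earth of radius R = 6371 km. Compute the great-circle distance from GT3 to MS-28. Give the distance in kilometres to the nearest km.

GT3: φ = -50.81883°, λ = +20.60600°
MS-28: φ = -28.44817°, λ = +63.90550°
Δφ = 22.3707°,  Δλ = 43.2995°
a = sin²(Δφ/2) + cos φ₁ cos φ₂ sin²(Δλ/2) = 0.113237
c = 2·arcsin(√a) = 0.686411 rad = 39.3284°
d = R·c = 6371 × 0.686411 = 4373.1 km

4373 km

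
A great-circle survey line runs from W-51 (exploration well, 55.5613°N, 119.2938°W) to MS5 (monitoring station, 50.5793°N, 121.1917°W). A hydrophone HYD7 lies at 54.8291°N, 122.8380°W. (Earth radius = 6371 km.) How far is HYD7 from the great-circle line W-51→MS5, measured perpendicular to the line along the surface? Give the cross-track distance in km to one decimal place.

δ₁₃ = central angle W-51→HYD7 = 0.037544 rad  (haversine)
θ₁₃ = bearing W-51→HYD7 = 251.564°,  θ₁₂ = bearing W-51→MS5 = 193.657°
dₓₜ = R·arcsin(sin δ₁₃ · sin(θ₁₃ − θ₁₂)) = 6371·arcsin(0.03753·sin(57.907°)) = 202.627 km
|dₓₜ| = 202.627 km

202.6 km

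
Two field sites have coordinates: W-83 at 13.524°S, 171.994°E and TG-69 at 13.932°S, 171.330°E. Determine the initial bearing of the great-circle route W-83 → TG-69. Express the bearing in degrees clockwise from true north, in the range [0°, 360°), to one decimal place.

237.6°

Δλ = -0.6640°
y = sin Δλ · cos φ₂ = -0.011248
x = cos φ₁ sin φ₂ − sin φ₁ cos φ₂ cos Δλ = -0.007136
θ = atan2(y, x) = -122.3929° → 237.6071° (mod 360°)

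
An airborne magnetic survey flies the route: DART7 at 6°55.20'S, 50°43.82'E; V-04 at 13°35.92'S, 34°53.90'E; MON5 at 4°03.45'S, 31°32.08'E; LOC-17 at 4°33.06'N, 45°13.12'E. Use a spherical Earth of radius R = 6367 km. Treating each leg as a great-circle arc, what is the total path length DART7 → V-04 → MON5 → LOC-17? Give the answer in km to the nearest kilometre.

DART7: φ = -6.92000°, λ = +50.73033°
V-04: φ = -13.59867°, λ = +34.89833°
MON5: φ = -4.05750°, λ = +31.53467°
LOC-17: φ = +4.55100°, λ = +45.21867°
DART7→V-04: c = 0.295654 rad, d = 1882.43 km
V-04→MON5: c = 0.176316 rad, d = 1122.61 km
MON5→LOC-17: c = 0.281968 rad, d = 1795.29 km
Total = 1882.43 + 1122.61 + 1795.29 = 4800.32 km

4800 km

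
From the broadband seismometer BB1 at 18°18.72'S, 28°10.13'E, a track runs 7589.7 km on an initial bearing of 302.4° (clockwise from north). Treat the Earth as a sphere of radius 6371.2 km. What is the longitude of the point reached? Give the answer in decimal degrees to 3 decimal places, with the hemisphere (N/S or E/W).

BB1: φ = -18.31200°, λ = +28.16883°
δ = d/R = 7589.7/6371.2 = 1.191251 rad
φ₂ = arcsin(sin φ₁ cos δ + cos φ₁ sin δ cos θ)
   = arcsin(-0.31419·0.37050 + 0.94936·0.92883·0.53583) = 20.85984°
λ₂ = λ₁ + atan2(sin θ sin δ cos φ₁, cos δ − sin φ₁ sin φ₂) = -28.89207°

28.892°W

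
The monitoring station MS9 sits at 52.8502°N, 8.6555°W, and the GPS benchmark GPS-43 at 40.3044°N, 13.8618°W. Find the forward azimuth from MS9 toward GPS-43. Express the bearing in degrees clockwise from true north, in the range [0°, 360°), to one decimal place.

Δλ = -5.2063°
y = sin Δλ · cos φ₂ = -0.069202
x = cos φ₁ sin φ₂ − sin φ₁ cos φ₂ cos Δλ = -0.214712
θ = atan2(y, x) = -162.1359° → 197.8641° (mod 360°)

197.9°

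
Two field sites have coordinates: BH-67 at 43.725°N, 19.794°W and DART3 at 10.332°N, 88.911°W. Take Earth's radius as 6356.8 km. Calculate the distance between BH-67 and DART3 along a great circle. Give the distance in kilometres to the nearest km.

7525 km

Δφ = -33.3930°,  Δλ = -69.1170°
a = sin²(Δφ/2) + cos φ₁ cos φ₂ sin²(Δλ/2) = 0.311304
c = 2·arcsin(√a) = 1.183817 rad = 67.8277°
d = R·c = 6356.8 × 1.183817 = 7525.3 km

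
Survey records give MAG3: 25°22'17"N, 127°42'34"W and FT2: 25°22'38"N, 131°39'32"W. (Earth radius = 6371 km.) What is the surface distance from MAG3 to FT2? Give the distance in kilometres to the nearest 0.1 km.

396.8 km

MAG3: φ = +25.37139°, λ = -127.70944°
FT2: φ = +25.37722°, λ = -131.65889°
Δφ = 0.0058°,  Δλ = -3.9494°
a = sin²(Δφ/2) + cos φ₁ cos φ₂ sin²(Δλ/2) = 0.000969
c = 2·arcsin(√a) = 0.062279 rad = 3.5683°
d = R·c = 6371 × 0.062279 = 396.8 km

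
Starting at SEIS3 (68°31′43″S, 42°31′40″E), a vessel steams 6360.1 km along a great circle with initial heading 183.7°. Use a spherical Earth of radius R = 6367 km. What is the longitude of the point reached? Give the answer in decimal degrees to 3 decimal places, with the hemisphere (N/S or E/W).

132.153°W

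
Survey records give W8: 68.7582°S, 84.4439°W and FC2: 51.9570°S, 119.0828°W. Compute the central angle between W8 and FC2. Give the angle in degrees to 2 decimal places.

Δφ = 16.8012°,  Δλ = -34.6389°
a = sin²(Δφ/2) + cos φ₁ cos φ₂ sin²(Δλ/2) = 0.041131
c = 2·arcsin(√a) = 0.408447 rad = 23.4023°

23.40°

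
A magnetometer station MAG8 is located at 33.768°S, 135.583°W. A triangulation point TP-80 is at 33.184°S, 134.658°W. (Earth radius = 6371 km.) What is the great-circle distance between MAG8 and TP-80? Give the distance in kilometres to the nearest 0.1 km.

107.6 km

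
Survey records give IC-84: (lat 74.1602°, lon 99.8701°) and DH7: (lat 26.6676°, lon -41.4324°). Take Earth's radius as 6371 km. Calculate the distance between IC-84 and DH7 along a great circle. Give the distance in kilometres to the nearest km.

8454 km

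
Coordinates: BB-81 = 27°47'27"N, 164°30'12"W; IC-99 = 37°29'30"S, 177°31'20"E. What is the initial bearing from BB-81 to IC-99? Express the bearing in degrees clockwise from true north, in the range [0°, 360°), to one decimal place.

BB-81: φ = +27.79083°, λ = -164.50333°
IC-99: φ = -37.49167°, λ = +177.52222°
Δλ = -17.9744°
y = sin Δλ · cos φ₂ = -0.244850
x = cos φ₁ sin φ₂ − sin φ₁ cos φ₂ cos Δλ = -0.890325
θ = atan2(y, x) = -164.6231° → 195.3769° (mod 360°)

195.4°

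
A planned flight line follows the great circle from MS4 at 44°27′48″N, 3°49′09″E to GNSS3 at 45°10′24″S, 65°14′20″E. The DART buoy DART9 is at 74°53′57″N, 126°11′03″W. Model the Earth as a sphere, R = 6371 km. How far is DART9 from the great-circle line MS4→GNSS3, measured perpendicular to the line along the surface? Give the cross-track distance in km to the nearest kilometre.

2368 km

MS4: φ = +44.46333°, λ = +3.81917°
GNSS3: φ = -45.17333°, λ = +65.23889°
DART9: φ = +74.89917°, λ = -126.18417°
δ₁₃ = central angle MS4→DART9 = 0.980337 rad  (haversine)
θ₁₃ = bearing MS4→DART9 = 346.100°,  θ₁₂ = bearing MS4→GNSS3 = 140.177°
dₓₜ = R·arcsin(sin δ₁₃ · sin(θ₁₃ − θ₁₂)) = 6371·arcsin(0.83069·sin(205.923°)) = -2367.706 km
|dₓₜ| = 2367.706 km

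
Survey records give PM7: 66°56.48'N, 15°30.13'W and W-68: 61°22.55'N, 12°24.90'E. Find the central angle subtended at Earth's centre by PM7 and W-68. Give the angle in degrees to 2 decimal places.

13.23°

PM7: φ = +66.94133°, λ = -15.50217°
W-68: φ = +61.37583°, λ = +12.41500°
Δφ = -5.5655°,  Δλ = 27.9172°
a = sin²(Δφ/2) + cos φ₁ cos φ₂ sin²(Δλ/2) = 0.013275
c = 2·arcsin(√a) = 0.230948 rad = 13.2323°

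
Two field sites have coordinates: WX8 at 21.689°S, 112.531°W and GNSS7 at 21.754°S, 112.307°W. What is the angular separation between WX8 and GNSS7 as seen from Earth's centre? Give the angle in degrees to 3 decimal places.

Δφ = -0.0650°,  Δλ = 0.2240°
a = sin²(Δφ/2) + cos φ₁ cos φ₂ sin²(Δλ/2) = 0.000004
c = 2·arcsin(√a) = 0.003805 rad = 0.2180°

0.218°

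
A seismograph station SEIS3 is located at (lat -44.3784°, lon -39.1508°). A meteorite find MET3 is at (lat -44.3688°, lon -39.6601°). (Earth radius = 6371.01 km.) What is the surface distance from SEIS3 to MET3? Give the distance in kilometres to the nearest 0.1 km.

Δφ = 0.0096°,  Δλ = -0.5093°
a = sin²(Δφ/2) + cos φ₁ cos φ₂ sin²(Δλ/2) = 0.000010
c = 2·arcsin(√a) = 0.006356 rad = 0.3642°
d = R·c = 6371.01 × 0.006356 = 40.5 km

40.5 km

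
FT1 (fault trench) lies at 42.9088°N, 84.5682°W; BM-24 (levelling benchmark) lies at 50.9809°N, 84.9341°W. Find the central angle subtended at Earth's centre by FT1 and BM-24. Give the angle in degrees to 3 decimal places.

8.076°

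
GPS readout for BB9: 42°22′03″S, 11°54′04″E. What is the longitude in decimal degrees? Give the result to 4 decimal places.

11.9011°E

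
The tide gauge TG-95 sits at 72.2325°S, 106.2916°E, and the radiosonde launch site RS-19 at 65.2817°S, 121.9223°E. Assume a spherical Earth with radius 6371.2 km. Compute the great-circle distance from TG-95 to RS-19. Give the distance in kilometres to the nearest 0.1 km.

990.8 km

Δφ = 6.9508°,  Δλ = 15.6307°
a = sin²(Δφ/2) + cos φ₁ cos φ₂ sin²(Δλ/2) = 0.006034
c = 2·arcsin(√a) = 0.155518 rad = 8.9105°
d = R·c = 6371.2 × 0.155518 = 990.8 km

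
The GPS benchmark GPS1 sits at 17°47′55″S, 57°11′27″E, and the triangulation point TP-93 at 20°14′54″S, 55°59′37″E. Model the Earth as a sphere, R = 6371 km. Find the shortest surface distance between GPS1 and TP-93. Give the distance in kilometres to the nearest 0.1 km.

GPS1: φ = -17.79861°, λ = +57.19083°
TP-93: φ = -20.24833°, λ = +55.99361°
Δφ = -2.4497°,  Δλ = -1.1972°
a = sin²(Δφ/2) + cos φ₁ cos φ₂ sin²(Δλ/2) = 0.000554
c = 2·arcsin(√a) = 0.047098 rad = 2.6985°
d = R·c = 6371 × 0.047098 = 300.1 km

300.1 km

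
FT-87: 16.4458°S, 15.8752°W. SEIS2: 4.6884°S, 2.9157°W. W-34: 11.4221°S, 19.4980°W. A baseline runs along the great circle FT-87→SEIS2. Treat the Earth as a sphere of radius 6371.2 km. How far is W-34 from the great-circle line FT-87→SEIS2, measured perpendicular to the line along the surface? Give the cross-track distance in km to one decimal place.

678.2 km

δ₁₃ = central angle FT-87→W-34 = 0.107010 rad  (haversine)
θ₁₃ = bearing FT-87→W-34 = 324.557°,  θ₁₂ = bearing FT-87→SEIS2 = 48.668°
dₓₜ = R·arcsin(sin δ₁₃ · sin(θ₁₃ − θ₁₂)) = 6371.2·arcsin(0.10681·sin(275.889°)) = -678.168 km
|dₓₜ| = 678.168 km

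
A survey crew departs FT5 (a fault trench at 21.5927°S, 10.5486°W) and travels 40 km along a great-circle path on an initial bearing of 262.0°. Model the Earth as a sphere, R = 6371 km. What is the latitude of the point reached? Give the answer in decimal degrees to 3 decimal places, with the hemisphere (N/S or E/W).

δ = d/R = 40/6371 = 0.006278 rad
φ₂ = arcsin(sin φ₁ cos δ + cos φ₁ sin δ cos θ)
   = arcsin(-0.36801·0.99998 + 0.92982·0.00628·-0.13917) = -21.64233°
λ₂ = λ₁ + atan2(sin θ sin δ cos φ₁, cos δ − sin φ₁ sin φ₂) = -10.93185°

21.642°S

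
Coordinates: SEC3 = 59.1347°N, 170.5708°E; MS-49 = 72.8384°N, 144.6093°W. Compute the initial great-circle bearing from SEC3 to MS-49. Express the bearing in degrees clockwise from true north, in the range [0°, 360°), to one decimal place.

Δλ = 44.8199°
y = sin Δλ · cos φ₂ = 0.207988
x = cos φ₁ sin φ₂ − sin φ₁ cos φ₂ cos Δλ = 0.310523
θ = atan2(y, x) = 33.8141° → 33.8141° (mod 360°)

33.8°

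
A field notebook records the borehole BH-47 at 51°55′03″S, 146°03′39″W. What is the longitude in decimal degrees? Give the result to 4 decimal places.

146.0608°W

146° + 3′/60 + 39″/3600 = 146 + 0.05000 + 0.01083 = 146.0608°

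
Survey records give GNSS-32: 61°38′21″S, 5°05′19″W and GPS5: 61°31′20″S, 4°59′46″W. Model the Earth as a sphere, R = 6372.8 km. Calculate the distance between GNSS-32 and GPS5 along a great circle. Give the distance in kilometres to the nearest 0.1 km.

GNSS-32: φ = -61.63917°, λ = -5.08861°
GPS5: φ = -61.52222°, λ = -4.99611°
Δφ = 0.1169°,  Δλ = 0.0925°
a = sin²(Δφ/2) + cos φ₁ cos φ₂ sin²(Δλ/2) = 0.000001
c = 2·arcsin(√a) = 0.002181 rad = 0.1250°
d = R·c = 6372.8 × 0.002181 = 13.9 km

13.9 km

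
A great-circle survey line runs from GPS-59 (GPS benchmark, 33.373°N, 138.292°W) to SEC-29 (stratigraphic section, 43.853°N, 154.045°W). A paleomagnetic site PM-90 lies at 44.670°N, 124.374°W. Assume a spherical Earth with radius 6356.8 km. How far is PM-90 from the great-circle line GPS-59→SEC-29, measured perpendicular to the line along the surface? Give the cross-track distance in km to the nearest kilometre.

δ₁₃ = central angle GPS-59→PM-90 = 0.272175 rad  (haversine)
θ₁₃ = bearing GPS-59→PM-90 = 39.518°,  θ₁₂ = bearing GPS-59→SEC-29 = 315.148°
dₓₜ = R·arcsin(sin δ₁₃ · sin(θ₁₃ − θ₁₂)) = 6356.8·arcsin(0.26883·sin(-275.630°)) = 1721.603 km
|dₓₜ| = 1721.603 km

1722 km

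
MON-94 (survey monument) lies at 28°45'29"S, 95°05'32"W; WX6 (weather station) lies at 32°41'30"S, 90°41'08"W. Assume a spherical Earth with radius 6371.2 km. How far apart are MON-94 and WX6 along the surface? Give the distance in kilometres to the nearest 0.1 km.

607.1 km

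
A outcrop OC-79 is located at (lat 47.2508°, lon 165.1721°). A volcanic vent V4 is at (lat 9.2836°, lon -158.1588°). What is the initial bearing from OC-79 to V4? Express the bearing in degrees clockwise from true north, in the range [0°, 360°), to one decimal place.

128.7°

Δλ = 36.6691°
y = sin Δλ · cos φ₂ = 0.589371
x = cos φ₁ sin φ₂ − sin φ₁ cos φ₂ cos Δλ = -0.471788
θ = atan2(y, x) = 128.6771° → 128.6771° (mod 360°)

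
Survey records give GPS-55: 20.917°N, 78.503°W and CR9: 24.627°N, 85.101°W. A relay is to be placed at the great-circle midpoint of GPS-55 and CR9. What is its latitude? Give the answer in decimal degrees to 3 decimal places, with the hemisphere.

22.806°N

Bx = cos φ₂ cos Δλ = 0.903019,  By = cos φ₂ sin Δλ = -0.104451
φₘ = atan2(sin φ₁ + sin φ₂, √((cos φ₁ + Bx)² + By²)) = 22.80593°
λₘ = λ₁ + atan2(By, cos φ₁ + Bx) = -81.75710°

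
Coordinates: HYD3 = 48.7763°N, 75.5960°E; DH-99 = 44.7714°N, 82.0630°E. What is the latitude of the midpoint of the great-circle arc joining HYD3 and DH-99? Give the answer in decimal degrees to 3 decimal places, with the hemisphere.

46.819°N

Bx = cos φ₂ cos Δλ = 0.705405,  By = cos φ₂ sin Δλ = 0.079959
φₘ = atan2(sin φ₁ + sin φ₂, √((cos φ₁ + Bx)² + By²)) = 46.81934°
λₘ = λ₁ + atan2(By, cos φ₁ + Bx) = 78.94991°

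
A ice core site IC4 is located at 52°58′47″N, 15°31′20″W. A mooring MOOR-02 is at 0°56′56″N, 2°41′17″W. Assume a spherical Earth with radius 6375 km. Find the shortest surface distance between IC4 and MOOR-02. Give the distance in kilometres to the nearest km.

5910 km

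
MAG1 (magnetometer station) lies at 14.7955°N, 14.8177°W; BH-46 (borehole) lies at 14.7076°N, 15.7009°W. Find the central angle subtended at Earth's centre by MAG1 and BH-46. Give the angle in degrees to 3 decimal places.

0.859°

Δφ = -0.0879°,  Δλ = -0.8832°
a = sin²(Δφ/2) + cos φ₁ cos φ₂ sin²(Δλ/2) = 0.000056
c = 2·arcsin(√a) = 0.014985 rad = 0.8586°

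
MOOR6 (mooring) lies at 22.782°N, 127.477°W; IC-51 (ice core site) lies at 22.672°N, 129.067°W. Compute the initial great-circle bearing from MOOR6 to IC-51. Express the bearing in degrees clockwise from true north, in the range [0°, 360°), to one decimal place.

266.0°

Δλ = -1.5900°
y = sin Δλ · cos φ₂ = -0.025603
x = cos φ₁ sin φ₂ − sin φ₁ cos φ₂ cos Δλ = -0.001782
θ = atan2(y, x) = -93.9821° → 266.0179° (mod 360°)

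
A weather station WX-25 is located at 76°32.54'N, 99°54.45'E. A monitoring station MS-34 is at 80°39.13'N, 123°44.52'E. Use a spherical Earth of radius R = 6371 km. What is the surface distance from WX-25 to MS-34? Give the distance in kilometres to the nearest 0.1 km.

686.2 km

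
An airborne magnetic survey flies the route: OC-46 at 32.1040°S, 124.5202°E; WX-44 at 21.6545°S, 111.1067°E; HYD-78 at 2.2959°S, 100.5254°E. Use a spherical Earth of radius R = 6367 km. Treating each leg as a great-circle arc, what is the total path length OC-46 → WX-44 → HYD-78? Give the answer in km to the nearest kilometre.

OC-46→WX-44: c = 0.276787 rad, d = 1762.30 km
WX-44→HYD-78: c = 0.382671 rad, d = 2436.47 km
Total = 1762.30 + 2436.47 = 4198.77 km

4199 km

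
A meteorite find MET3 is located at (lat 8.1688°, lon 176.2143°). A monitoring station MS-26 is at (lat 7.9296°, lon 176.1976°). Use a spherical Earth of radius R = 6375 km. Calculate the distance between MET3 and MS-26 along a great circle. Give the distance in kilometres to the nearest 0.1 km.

Δφ = -0.2392°,  Δλ = -0.0167°
a = sin²(Δφ/2) + cos φ₁ cos φ₂ sin²(Δλ/2) = 0.000004
c = 2·arcsin(√a) = 0.004185 rad = 0.2398°
d = R·c = 6375 × 0.004185 = 26.7 km

26.7 km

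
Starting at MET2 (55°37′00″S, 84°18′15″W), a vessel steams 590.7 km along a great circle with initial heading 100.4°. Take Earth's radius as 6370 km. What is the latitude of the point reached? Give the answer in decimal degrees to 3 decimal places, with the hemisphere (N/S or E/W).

MET2: φ = -55.61667°, λ = -84.30417°
δ = d/R = 590.7/6370 = 0.092732 rad
φ₂ = arcsin(sin φ₁ cos δ + cos φ₁ sin δ cos θ)
   = arcsin(-0.82528·0.99570 + 0.56473·0.09260·-0.18052) = -56.21931°
λ₂ = λ₁ + atan2(sin θ sin δ cos φ₁, cos δ − sin φ₁ sin φ₂) = -74.87642°

56.219°S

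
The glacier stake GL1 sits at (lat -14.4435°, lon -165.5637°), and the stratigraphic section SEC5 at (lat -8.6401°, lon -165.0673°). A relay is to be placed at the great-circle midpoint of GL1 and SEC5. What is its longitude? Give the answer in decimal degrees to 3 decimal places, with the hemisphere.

Bx = cos φ₂ cos Δλ = 0.988614,  By = cos φ₂ sin Δλ = 0.008565
φₘ = atan2(sin φ₁ + sin φ₂, √((cos φ₁ + Bx)² + By²)) = -11.54191°
λₘ = λ₁ + atan2(By, cos φ₁ + Bx) = -165.31293°

165.313°W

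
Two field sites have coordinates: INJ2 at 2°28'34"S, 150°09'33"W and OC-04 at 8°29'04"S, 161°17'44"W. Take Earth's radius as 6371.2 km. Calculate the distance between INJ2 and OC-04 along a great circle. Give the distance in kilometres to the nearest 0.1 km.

1401.6 km

INJ2: φ = -2.47611°, λ = -150.15917°
OC-04: φ = -8.48444°, λ = -161.29556°
Δφ = -6.0083°,  Δλ = -11.1364°
a = sin²(Δφ/2) + cos φ₁ cos φ₂ sin²(Δλ/2) = 0.012050
c = 2·arcsin(√a) = 0.219987 rad = 12.6043°
d = R·c = 6371.2 × 0.219987 = 1401.6 km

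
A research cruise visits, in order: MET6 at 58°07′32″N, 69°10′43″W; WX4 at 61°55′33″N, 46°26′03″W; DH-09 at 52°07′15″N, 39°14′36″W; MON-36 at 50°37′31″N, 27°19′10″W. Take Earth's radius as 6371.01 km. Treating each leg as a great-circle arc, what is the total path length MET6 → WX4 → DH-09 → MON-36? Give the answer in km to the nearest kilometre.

MET6: φ = +58.12556°, λ = -69.17861°
WX4: φ = +61.92583°, λ = -46.43417°
DH-09: φ = +52.12083°, λ = -39.24333°
MON-36: φ = +50.62528°, λ = -27.31944°
MET6→WX4: c = 0.207852 rad, d = 1324.23 km
WX4→DH-09: c = 0.183997 rad, d = 1172.24 km
DH-09→MON-36: c = 0.132348 rad, d = 843.19 km
Total = 1324.23 + 1172.24 + 843.19 = 3339.66 km

3340 km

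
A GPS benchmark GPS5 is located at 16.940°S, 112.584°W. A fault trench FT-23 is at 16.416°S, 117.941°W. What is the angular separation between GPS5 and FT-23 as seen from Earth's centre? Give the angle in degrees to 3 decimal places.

5.158°

Δφ = 0.5240°,  Δλ = -5.3570°
a = sin²(Δφ/2) + cos φ₁ cos φ₂ sin²(Δλ/2) = 0.002025
c = 2·arcsin(√a) = 0.090027 rad = 5.1582°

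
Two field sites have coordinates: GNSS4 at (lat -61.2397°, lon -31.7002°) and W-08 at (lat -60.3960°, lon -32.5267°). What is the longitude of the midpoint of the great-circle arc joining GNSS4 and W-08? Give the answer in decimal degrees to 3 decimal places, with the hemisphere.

32.119°W

Bx = cos φ₂ cos Δλ = 0.493951,  By = cos φ₂ sin Δλ = -0.007126
φₘ = atan2(sin φ₁ + sin φ₂, √((cos φ₁ + Bx)² + By²)) = -60.81848°
λₘ = λ₁ + atan2(By, cos φ₁ + Bx) = -32.11890°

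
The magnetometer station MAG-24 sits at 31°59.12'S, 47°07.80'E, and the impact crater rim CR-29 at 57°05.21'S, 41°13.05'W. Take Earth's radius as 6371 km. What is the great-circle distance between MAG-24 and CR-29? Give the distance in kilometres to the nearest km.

MAG-24: φ = -31.98533°, λ = +47.13000°
CR-29: φ = -57.08683°, λ = -41.21750°
Δφ = -25.1015°,  Δλ = -88.3475°
a = sin²(Δφ/2) + cos φ₁ cos φ₂ sin²(Δλ/2) = 0.271014
c = 2·arcsin(√a) = 1.095083 rad = 62.7436°
d = R·c = 6371 × 1.095083 = 6976.8 km

6977 km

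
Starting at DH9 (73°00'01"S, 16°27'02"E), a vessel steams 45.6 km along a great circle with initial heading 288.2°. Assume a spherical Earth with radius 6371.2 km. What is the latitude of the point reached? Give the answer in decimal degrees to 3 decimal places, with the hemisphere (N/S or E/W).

72.868°S

DH9: φ = -73.00028°, λ = +16.45056°
δ = d/R = 45.6/6371.2 = 0.007157 rad
φ₂ = arcsin(sin φ₁ cos δ + cos φ₁ sin δ cos θ)
   = arcsin(-0.95631·0.99997 + 0.29237·0.00716·0.31233) = -72.86790°
λ₂ = λ₁ + atan2(sin θ sin δ cos φ₁, cos δ − sin φ₁ sin φ₂) = 15.12800°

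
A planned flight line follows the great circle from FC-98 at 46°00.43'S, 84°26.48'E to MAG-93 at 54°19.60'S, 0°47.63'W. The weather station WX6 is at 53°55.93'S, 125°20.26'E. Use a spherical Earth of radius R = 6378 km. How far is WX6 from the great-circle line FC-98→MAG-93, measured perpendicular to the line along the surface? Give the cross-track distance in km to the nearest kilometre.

2891 km

FC-98: φ = -46.00717°, λ = +84.44133°
MAG-93: φ = -54.32667°, λ = -0.79383°
WX6: φ = -53.93217°, λ = +125.33767°
δ₁₃ = central angle FC-98→WX6 = 0.472068 rad  (haversine)
θ₁₃ = bearing FC-98→WX6 = 122.044°,  θ₁₂ = bearing FC-98→MAG-93 = 227.669°
dₓₜ = R·arcsin(sin δ₁₃ · sin(θ₁₃ − θ₁₂)) = 6378·arcsin(0.45473·sin(-105.624°)) = -2891.092 km
|dₓₜ| = 2891.092 km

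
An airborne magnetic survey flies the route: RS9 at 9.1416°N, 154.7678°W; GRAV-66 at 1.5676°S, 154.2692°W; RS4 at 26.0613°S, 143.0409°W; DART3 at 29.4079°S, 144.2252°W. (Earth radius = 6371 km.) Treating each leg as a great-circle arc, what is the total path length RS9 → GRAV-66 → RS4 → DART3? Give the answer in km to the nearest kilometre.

RS9→GRAV-66: c = 0.187112 rad, d = 1192.09 km
GRAV-66→RS4: c = 0.467232 rad, d = 2976.73 km
RS4→DART3: c = 0.061206 rad, d = 389.94 km
Total = 1192.09 + 2976.73 + 389.94 = 4558.77 km

4559 km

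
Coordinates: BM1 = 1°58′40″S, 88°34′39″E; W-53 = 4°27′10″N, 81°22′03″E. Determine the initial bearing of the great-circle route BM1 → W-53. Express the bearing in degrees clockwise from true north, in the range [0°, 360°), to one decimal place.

311.8°

BM1: φ = -1.97778°, λ = +88.57750°
W-53: φ = +4.45278°, λ = +81.36750°
Δλ = -7.2100°
y = sin Δλ · cos φ₂ = -0.125128
x = cos φ₁ sin φ₂ − sin φ₁ cos φ₂ cos Δλ = 0.111727
θ = atan2(y, x) = -48.2382° → 311.7618° (mod 360°)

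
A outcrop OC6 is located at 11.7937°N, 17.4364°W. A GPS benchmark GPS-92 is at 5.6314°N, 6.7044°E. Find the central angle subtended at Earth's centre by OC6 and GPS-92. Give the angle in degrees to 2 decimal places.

24.63°

Δφ = -6.1623°,  Δλ = 24.1408°
a = sin²(Δφ/2) + cos φ₁ cos φ₂ sin²(Δλ/2) = 0.045488
c = 2·arcsin(√a) = 0.429859 rad = 24.6291°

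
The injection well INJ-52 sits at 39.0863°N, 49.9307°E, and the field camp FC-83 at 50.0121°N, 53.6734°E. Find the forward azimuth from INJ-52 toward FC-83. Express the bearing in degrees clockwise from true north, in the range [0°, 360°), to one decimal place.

Δλ = 3.7427°
y = sin Δλ · cos φ₂ = 0.041948
x = cos φ₁ sin φ₂ − sin φ₁ cos φ₂ cos Δλ = 0.190402
θ = atan2(y, x) = 12.4245° → 12.4245° (mod 360°)

12.4°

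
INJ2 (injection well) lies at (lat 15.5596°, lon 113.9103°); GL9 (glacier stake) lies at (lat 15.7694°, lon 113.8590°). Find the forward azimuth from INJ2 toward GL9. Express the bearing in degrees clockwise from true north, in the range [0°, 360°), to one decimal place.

Δλ = -0.0513°
y = sin Δλ · cos φ₂ = -0.000862
x = cos φ₁ sin φ₂ − sin φ₁ cos φ₂ cos Δλ = 0.003662
θ = atan2(y, x) = -13.2414° → 346.7586° (mod 360°)

346.8°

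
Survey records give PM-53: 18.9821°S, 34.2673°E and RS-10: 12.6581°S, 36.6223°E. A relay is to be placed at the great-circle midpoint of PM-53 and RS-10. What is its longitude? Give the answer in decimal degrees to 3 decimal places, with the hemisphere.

Bx = cos φ₂ cos Δλ = 0.974871,  By = cos φ₂ sin Δλ = 0.040092
φₘ = atan2(sin φ₁ + sin φ₂, √((cos φ₁ + Bx)² + By²)) = -15.82327°
λₘ = λ₁ + atan2(By, cos φ₁ + Bx) = 35.46323°

35.463°E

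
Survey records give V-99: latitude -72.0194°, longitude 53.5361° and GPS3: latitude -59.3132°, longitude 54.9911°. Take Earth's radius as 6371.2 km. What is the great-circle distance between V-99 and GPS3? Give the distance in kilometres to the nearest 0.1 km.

Δφ = 12.7062°,  Δλ = 1.4550°
a = sin²(Δφ/2) + cos φ₁ cos φ₂ sin²(Δλ/2) = 0.012270
c = 2·arcsin(√a) = 0.221996 rad = 12.7194°
d = R·c = 6371.2 × 0.221996 = 1414.4 km

1414.4 km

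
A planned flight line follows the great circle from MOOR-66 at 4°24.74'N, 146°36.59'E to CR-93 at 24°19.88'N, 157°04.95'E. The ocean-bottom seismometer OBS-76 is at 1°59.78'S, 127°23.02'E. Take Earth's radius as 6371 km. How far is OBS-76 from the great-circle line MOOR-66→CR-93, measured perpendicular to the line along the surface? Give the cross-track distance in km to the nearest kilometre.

1606 km

MOOR-66: φ = +4.41233°, λ = +146.60983°
CR-93: φ = +24.33133°, λ = +157.08250°
OBS-76: φ = -1.99633°, λ = +127.38367°
δ₁₃ = central angle MOOR-66→OBS-76 = 0.353473 rad  (haversine)
θ₁₃ = bearing MOOR-66→OBS-76 = 251.937°,  θ₁₂ = bearing MOOR-66→CR-93 = 25.849°
dₓₜ = R·arcsin(sin δ₁₃ · sin(θ₁₃ − θ₁₂)) = 6371·arcsin(0.34616·sin(226.088°)) = -1605.710 km
|dₓₜ| = 1605.710 km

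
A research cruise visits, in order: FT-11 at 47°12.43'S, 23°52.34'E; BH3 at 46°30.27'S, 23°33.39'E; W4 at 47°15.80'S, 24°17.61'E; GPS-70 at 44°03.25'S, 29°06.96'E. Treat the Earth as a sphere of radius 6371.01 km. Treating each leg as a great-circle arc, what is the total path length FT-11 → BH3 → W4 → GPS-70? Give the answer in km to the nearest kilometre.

700 km

FT-11: φ = -47.20717°, λ = +23.87233°
BH3: φ = -46.50450°, λ = +23.55650°
W4: φ = -47.26333°, λ = +24.29350°
GPS-70: φ = -44.05417°, λ = +29.11600°
FT-11→BH3: c = 0.012830 rad, d = 81.74 km
BH3→W4: c = 0.015896 rad, d = 101.28 km
W4→GPS-70: c = 0.081198 rad, d = 517.31 km
Total = 81.74 + 101.28 + 517.31 = 700.33 km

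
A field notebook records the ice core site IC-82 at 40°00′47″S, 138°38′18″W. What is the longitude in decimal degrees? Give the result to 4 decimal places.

138.6383°W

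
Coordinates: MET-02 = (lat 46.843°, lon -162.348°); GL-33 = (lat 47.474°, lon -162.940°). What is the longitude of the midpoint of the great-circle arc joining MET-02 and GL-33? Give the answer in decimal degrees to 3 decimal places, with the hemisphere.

162.642°W

Bx = cos φ₂ cos Δλ = 0.675889,  By = cos φ₂ sin Δλ = -0.006984
φₘ = atan2(sin φ₁ + sin φ₂, √((cos φ₁ + Bx)² + By²)) = 47.15888°
λₘ = λ₁ + atan2(By, cos φ₁ + Bx) = -162.64224°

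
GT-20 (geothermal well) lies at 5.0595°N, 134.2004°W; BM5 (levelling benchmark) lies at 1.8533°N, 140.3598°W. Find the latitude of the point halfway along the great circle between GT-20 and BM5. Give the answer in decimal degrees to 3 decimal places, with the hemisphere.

Bx = cos φ₂ cos Δλ = 0.993707,  By = cos φ₂ sin Δλ = -0.107239
φₘ = atan2(sin φ₁ + sin φ₂, √((cos φ₁ + Bx)² + By²)) = 3.46139°
λₘ = λ₁ + atan2(By, cos φ₁ + Bx) = -137.28531°

3.461°N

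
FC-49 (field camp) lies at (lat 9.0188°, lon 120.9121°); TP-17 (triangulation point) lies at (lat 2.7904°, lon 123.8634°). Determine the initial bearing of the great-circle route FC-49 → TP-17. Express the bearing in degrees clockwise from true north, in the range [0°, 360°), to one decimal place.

154.6°

Δλ = 2.9513°
y = sin Δλ · cos φ₂ = 0.051426
x = cos φ₁ sin φ₂ − sin φ₁ cos φ₂ cos Δλ = -0.108284
θ = atan2(y, x) = 154.5962° → 154.5962° (mod 360°)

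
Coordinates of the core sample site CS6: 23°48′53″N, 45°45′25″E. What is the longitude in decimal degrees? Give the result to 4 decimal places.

45° + 45′/60 + 25″/3600 = 45 + 0.75000 + 0.00694 = 45.7569°

45.7569°E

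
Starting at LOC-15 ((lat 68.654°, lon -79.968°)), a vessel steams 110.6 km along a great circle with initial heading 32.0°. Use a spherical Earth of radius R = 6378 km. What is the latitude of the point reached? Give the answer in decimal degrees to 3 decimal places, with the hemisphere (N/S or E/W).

δ = d/R = 110.6/6378 = 0.017341 rad
φ₂ = arcsin(sin φ₁ cos δ + cos φ₁ sin δ cos θ)
   = arcsin(0.93140·0.99985 + 0.36400·0.01734·0.84805) = 69.49014°
λ₂ = λ₁ + atan2(sin θ sin δ cos φ₁, cos δ − sin φ₁ sin φ₂) = -78.46518°

69.490°N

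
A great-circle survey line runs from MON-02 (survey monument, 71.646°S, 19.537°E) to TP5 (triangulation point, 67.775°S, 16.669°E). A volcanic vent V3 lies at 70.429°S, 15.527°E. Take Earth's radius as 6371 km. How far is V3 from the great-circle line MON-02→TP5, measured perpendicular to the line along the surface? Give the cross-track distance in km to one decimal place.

δ₁₃ = central angle MON-02→V3 = 0.031108 rad  (haversine)
θ₁₃ = bearing MON-02→V3 = 311.136°,  θ₁₂ = bearing MON-02→TP5 = 344.240°
dₓₜ = R·arcsin(sin δ₁₃ · sin(θ₁₃ − θ₁₂)) = 6371·arcsin(0.03110·sin(-33.104°)) = -108.230 km
|dₓₜ| = 108.230 km

108.2 km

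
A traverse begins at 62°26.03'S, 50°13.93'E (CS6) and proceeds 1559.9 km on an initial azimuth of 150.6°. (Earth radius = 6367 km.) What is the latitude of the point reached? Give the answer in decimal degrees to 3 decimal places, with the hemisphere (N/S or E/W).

CS6: φ = -62.43383°, λ = +50.23217°
δ = d/R = 1559.9/6367 = 0.244998 rad
φ₂ = arcsin(sin φ₁ cos δ + cos φ₁ sin δ cos θ)
   = arcsin(-0.88648·0.97014 + 0.46277·0.24255·-0.87121) = -73.29480°
λ₂ = λ₁ + atan2(sin θ sin δ cos φ₁, cos δ − sin φ₁ sin φ₂) = 74.70329°

73.295°S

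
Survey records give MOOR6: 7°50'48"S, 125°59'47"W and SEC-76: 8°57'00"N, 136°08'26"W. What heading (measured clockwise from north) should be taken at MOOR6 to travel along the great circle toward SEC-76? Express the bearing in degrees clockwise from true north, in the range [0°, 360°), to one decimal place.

MOOR6: φ = -7.84667°, λ = -125.99639°
SEC-76: φ = +8.95000°, λ = -136.14056°
Δλ = -10.1442°
y = sin Δλ · cos φ₂ = -0.173981
x = cos φ₁ sin φ₂ − sin φ₁ cos φ₂ cos Δλ = 0.286868
θ = atan2(y, x) = -31.2362° → 328.7638° (mod 360°)

328.8°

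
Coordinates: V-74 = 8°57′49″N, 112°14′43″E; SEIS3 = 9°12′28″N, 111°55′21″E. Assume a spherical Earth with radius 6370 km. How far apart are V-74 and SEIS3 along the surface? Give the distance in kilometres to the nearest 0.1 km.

V-74: φ = +8.96361°, λ = +112.24528°
SEIS3: φ = +9.20778°, λ = +111.92250°
Δφ = 0.2442°,  Δλ = -0.3228°
a = sin²(Δφ/2) + cos φ₁ cos φ₂ sin²(Δλ/2) = 0.000012
c = 2·arcsin(√a) = 0.007008 rad = 0.4015°
d = R·c = 6370 × 0.007008 = 44.6 km

44.6 km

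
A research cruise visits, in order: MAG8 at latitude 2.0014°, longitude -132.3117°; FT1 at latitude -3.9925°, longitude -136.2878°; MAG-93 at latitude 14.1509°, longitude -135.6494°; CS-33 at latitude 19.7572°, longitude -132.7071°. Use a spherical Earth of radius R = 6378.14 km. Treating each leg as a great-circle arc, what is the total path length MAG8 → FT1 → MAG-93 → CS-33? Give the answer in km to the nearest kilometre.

3520 km

MAG8→FT1: c = 0.125515 rad, d = 800.55 km
FT1→MAG-93: c = 0.316855 rad, d = 2020.94 km
MAG-93→CS-33: c = 0.109475 rad, d = 698.24 km
Total = 800.55 + 2020.94 + 698.24 = 3519.74 km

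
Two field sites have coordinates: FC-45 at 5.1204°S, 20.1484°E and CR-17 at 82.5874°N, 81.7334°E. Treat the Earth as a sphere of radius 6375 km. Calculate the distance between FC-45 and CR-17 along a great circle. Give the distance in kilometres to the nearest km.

Δφ = 87.7078°,  Δλ = 61.5850°
a = sin²(Δφ/2) + cos φ₁ cos φ₂ sin²(Δλ/2) = 0.513678
c = 2·arcsin(√a) = 1.598156 rad = 91.5676°
d = R·c = 6375 × 1.598156 = 10188.2 km

10188 km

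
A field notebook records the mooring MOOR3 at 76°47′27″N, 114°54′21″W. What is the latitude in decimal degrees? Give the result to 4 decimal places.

76.7908°N

76° + 47′/60 + 27″/3600 = 76 + 0.78333 + 0.00750 = 76.7908°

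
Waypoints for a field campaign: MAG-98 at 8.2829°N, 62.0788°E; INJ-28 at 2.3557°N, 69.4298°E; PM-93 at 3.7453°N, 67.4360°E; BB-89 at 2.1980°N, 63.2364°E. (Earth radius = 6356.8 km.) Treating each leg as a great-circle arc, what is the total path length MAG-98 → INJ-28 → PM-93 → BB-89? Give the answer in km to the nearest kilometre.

MAG-98→INJ-28: c = 0.164334 rad, d = 1044.64 km
INJ-28→PM-93: c = 0.042375 rad, d = 269.37 km
PM-93→BB-89: c = 0.078019 rad, d = 495.95 km
Total = 1044.64 + 269.37 + 495.95 = 1809.96 km

1810 km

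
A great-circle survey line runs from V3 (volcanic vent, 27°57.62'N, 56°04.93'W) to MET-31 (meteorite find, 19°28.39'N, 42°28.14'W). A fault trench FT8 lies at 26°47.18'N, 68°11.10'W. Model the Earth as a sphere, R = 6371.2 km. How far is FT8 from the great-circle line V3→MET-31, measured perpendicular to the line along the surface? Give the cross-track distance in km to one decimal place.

V3: φ = +27.96033°, λ = -56.08217°
MET-31: φ = +19.47317°, λ = -42.46900°
FT8: φ = +26.78633°, λ = -68.18500°
δ₁₃ = central angle V3→FT8 = 0.188619 rad  (haversine)
θ₁₃ = bearing V3→FT8 = 266.580°,  θ₁₂ = bearing V3→MET-31 = 121.347°
dₓₜ = R·arcsin(sin δ₁₃ · sin(θ₁₃ − θ₁₂)) = 6371.2·arcsin(0.18750·sin(145.233°)) = 682.528 km
|dₓₜ| = 682.528 km

682.5 km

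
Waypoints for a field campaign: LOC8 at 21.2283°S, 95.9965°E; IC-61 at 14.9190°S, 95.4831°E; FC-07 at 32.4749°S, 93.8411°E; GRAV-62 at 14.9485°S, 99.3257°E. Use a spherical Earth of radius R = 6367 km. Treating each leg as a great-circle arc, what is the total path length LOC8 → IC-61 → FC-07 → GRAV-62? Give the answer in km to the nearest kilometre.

4686 km

LOC8→IC-61: c = 0.110447 rad, d = 703.21 km
IC-61→FC-07: c = 0.307516 rad, d = 1957.95 km
FC-07→GRAV-62: c = 0.318051 rad, d = 2025.03 km
Total = 703.21 + 1957.95 + 2025.03 = 4686.20 km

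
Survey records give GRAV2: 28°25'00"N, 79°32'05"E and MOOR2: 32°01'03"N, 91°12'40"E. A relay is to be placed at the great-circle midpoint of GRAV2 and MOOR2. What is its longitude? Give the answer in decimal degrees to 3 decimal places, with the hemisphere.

GRAV2: φ = +28.41667°, λ = +79.53472°
MOOR2: φ = +32.01750°, λ = +91.21111°
Bx = cos φ₂ cos Δλ = 0.830340,  By = cos φ₂ sin Δλ = 0.171598
φₘ = atan2(sin φ₁ + sin φ₂, √((cos φ₁ + Bx)² + By²)) = 30.34679°
λₘ = λ₁ + atan2(By, cos φ₁ + Bx) = 85.26566°

85.266°E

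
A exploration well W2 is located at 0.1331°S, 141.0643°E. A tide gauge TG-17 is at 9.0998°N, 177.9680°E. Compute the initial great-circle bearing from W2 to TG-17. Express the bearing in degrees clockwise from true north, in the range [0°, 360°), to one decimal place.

74.9°

Δλ = 36.9037°
y = sin Δλ · cos φ₂ = 0.592915
x = cos φ₁ sin φ₂ − sin φ₁ cos φ₂ cos Δλ = 0.159988
θ = atan2(y, x) = 74.8993° → 74.8993° (mod 360°)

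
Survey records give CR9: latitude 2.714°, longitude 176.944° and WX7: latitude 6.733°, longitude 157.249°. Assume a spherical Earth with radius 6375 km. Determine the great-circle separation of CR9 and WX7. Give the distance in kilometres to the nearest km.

2229 km

Δφ = 4.0190°,  Δλ = -19.6950°
a = sin²(Δφ/2) + cos φ₁ cos φ₂ sin²(Δλ/2) = 0.030245
c = 2·arcsin(√a) = 0.349601 rad = 20.0307°
d = R·c = 6375 × 0.349601 = 2228.7 km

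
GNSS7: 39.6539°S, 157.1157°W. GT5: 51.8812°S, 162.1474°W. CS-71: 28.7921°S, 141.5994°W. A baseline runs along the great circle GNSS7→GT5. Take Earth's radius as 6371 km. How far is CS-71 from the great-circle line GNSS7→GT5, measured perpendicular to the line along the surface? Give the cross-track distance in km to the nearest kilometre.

δ₁₃ = central angle GNSS7→CS-71 = 0.292612 rad  (haversine)
θ₁₃ = bearing GNSS7→CS-71 = 54.365°,  θ₁₂ = bearing GNSS7→GT5 = 194.242°
dₓₜ = R·arcsin(sin δ₁₃ · sin(θ₁₃ − θ₁₂)) = 6371·arcsin(0.28845·sin(-139.877°)) = -1191.239 km
|dₓₜ| = 1191.239 km

1191 km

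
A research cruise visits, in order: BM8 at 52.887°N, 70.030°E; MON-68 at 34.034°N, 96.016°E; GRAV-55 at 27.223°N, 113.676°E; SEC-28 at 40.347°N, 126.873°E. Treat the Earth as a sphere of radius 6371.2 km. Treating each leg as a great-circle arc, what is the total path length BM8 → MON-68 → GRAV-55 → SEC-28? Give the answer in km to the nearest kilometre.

6680 km

BM8→MON-68: c = 0.460573 rad, d = 2934.40 km
MON-68→GRAV-55: c = 0.290102 rad, d = 1848.30 km
GRAV-55→SEC-28: c = 0.297805 rad, d = 1897.37 km
Total = 2934.40 + 1848.30 + 1897.37 = 6680.07 km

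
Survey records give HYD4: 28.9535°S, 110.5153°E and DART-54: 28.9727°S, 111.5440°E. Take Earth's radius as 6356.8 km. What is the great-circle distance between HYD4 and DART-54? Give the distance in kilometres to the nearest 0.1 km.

Δφ = -0.0192°,  Δλ = 1.0287°
a = sin²(Δφ/2) + cos φ₁ cos φ₂ sin²(Δλ/2) = 0.000062
c = 2·arcsin(√a) = 0.015712 rad = 0.9002°
d = R·c = 6356.8 × 0.015712 = 99.9 km

99.9 km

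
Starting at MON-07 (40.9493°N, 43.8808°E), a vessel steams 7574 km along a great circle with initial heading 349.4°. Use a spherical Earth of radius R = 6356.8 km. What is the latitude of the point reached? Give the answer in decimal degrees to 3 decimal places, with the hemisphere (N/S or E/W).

68.798°N

δ = d/R = 7574/6356.8 = 1.191480 rad
φ₂ = arcsin(sin φ₁ cos δ + cos φ₁ sin δ cos θ)
   = arcsin(0.65539·0.37029 + 0.75529·0.92892·0.98294) = 68.79805°
λ₂ = λ₁ + atan2(sin θ sin δ cos φ₁, cos δ − sin φ₁ sin φ₂) = -107.92374°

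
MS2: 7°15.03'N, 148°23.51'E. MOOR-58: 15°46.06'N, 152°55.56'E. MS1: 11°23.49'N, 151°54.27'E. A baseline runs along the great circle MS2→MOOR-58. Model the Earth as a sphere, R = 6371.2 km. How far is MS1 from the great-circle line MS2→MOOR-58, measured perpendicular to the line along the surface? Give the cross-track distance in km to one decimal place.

130.1 km

MS2: φ = +7.25050°, λ = +148.39183°
MOOR-58: φ = +15.76767°, λ = +152.92600°
MS1: φ = +11.39150°, λ = +151.90450°
δ₁₃ = central angle MS2→MS1 = 0.094243 rad  (haversine)
θ₁₃ = bearing MS2→MS1 = 39.662°,  θ₁₂ = bearing MS2→MOOR-58 = 27.129°
dₓₜ = R·arcsin(sin δ₁₃ · sin(θ₁₃ − θ₁₂)) = 6371.2·arcsin(0.09410·sin(12.533°)) = 130.111 km
|dₓₜ| = 130.111 km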